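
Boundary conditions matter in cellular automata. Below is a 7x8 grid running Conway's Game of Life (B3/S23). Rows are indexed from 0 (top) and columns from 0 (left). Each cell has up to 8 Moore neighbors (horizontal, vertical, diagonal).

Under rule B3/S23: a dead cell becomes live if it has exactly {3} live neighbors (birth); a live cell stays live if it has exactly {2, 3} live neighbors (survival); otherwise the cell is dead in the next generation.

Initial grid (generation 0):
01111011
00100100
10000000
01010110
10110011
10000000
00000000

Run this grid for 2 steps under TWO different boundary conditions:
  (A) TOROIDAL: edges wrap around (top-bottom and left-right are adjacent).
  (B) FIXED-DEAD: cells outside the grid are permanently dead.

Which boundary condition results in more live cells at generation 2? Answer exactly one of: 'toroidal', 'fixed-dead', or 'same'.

Answer: fixed-dead

Derivation:
Under TOROIDAL boundary, generation 2:
00000000
10000000
00000000
10000000
10000010
00000110
00000111
Population = 9

Under FIXED-DEAD boundary, generation 2:
01100010
00000001
10000000
10000000
10000001
01111110
00000000
Population = 14

Comparison: toroidal=9, fixed-dead=14 -> fixed-dead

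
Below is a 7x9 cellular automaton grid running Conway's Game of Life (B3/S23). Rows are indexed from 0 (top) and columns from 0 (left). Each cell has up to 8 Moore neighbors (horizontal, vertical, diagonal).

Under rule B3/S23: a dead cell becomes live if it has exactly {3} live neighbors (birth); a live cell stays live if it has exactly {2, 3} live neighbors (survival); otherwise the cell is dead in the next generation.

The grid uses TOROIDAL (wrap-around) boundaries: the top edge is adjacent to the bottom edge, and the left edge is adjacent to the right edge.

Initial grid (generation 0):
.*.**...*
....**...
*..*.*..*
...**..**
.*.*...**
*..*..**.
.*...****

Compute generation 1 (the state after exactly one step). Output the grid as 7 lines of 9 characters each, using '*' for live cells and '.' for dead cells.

Simulating step by step:
Generation 0 (given above): 27 live cells
Generation 1: 21 live cells
(generation 1 grid is the final answer)

Answer: ..**....*
..*..*..*
*..*.****
...*..*..
...*.....
.*..**...
.*.*.*...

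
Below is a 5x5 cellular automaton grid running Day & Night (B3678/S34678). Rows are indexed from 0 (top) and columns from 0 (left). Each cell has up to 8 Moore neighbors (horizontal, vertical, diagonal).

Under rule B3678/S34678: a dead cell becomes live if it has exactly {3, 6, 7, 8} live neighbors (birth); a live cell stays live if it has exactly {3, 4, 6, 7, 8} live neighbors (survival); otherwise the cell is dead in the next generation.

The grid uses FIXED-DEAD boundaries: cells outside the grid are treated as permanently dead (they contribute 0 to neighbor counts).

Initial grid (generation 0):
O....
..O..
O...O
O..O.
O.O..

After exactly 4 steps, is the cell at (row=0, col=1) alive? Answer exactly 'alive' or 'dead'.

Simulating step by step:
Generation 0 (given above): 8 live cells
Generation 1: 4 live cells
.....
.O...
.O.O.
.....
.O...
Generation 2: 3 live cells
.....
..O..
..O..
..O..
.....
Generation 3: 2 live cells
.....
.....
.O.O.
.....
.....
Generation 4: 0 live cells
.....
.....
.....
.....
.....

Cell (0,1) at generation 4: 0 -> dead

Answer: dead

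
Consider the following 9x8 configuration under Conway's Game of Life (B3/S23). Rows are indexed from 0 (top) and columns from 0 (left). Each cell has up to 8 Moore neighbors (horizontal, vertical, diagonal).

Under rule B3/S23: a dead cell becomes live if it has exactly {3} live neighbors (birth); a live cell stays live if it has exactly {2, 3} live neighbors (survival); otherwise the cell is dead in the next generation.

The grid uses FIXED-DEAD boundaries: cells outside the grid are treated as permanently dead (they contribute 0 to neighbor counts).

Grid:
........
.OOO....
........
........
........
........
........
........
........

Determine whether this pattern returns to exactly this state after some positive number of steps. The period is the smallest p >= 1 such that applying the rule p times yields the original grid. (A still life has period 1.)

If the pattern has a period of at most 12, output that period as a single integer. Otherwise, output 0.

Simulating and comparing each generation to the original:
Gen 0 (original, given above): 3 live cells
Gen 1: 3 live cells, differs from original
Gen 2: 3 live cells, MATCHES original -> period = 2

Answer: 2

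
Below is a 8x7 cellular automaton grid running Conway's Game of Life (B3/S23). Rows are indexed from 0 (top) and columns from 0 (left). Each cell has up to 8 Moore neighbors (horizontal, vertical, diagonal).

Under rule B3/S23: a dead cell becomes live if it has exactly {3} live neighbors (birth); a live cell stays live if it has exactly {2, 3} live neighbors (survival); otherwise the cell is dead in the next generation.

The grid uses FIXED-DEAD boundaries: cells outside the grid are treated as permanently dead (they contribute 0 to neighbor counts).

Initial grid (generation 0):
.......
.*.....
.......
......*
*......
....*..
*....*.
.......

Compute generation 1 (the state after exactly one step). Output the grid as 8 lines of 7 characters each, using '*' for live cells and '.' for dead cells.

Simulating step by step:
Generation 0 (given above): 6 live cells
Generation 1: 0 live cells
(generation 1 grid is the final answer)

Answer: .......
.......
.......
.......
.......
.......
.......
.......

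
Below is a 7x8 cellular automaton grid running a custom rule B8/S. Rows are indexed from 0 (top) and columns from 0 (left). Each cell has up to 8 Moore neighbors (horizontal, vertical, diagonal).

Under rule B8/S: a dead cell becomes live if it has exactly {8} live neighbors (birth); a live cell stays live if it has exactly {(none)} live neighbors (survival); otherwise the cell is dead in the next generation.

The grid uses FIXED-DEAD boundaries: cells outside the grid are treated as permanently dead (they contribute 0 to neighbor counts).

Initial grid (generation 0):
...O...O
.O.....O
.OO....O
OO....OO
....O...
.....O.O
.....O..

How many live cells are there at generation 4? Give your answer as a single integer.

Simulating step by step:
Generation 0 (given above): 15 live cells
Generation 1: 0 live cells
........
........
........
........
........
........
........
Generation 2: 0 live cells
........
........
........
........
........
........
........
Generation 3: 0 live cells
........
........
........
........
........
........
........
Generation 4: 0 live cells
........
........
........
........
........
........
........
Population at generation 4: 0

Answer: 0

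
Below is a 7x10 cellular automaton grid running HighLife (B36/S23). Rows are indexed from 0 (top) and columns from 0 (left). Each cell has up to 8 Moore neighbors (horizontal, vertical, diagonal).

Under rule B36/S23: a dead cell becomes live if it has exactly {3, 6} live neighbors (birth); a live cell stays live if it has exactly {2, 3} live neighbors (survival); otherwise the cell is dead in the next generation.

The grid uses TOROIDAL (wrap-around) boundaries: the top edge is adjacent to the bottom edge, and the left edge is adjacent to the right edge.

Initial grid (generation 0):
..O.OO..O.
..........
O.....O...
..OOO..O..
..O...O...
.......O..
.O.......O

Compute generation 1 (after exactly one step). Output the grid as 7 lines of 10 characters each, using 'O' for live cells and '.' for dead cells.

Simulating step by step:
Generation 0 (given above): 15 live cells
Generation 1: 12 live cells
(generation 1 grid is the final answer)

Answer: ..........
.....O....
...O......
.OOO.OOO..
..O...OO..
..........
........O.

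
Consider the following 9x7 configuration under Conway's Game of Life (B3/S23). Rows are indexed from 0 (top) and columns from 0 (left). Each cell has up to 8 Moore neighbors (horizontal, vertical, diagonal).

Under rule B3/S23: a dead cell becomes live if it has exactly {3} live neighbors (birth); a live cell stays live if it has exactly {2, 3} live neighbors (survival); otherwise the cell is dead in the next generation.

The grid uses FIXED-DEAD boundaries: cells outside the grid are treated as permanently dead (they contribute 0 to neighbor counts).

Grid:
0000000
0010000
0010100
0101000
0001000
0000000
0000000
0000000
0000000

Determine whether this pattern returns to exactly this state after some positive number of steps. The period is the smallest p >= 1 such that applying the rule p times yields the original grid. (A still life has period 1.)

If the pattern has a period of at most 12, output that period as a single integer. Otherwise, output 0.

Simulating and comparing each generation to the original:
Gen 0 (original, given above): 6 live cells
Gen 1: 6 live cells, differs from original
Gen 2: 6 live cells, MATCHES original -> period = 2

Answer: 2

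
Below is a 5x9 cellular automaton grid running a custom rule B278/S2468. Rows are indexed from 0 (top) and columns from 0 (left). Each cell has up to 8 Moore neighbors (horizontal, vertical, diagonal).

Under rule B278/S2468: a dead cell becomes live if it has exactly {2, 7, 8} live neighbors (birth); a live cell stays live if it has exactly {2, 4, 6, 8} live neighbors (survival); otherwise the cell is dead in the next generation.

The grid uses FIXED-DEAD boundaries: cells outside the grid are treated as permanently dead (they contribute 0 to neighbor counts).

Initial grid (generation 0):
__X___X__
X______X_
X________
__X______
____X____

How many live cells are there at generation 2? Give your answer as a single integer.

Simulating step by step:
Generation 0 (given above): 7 live cells
Generation 1: 6 live cells
_X_____X_
______X__
_________
_X_X_____
___X_____
Generation 2: 5 live cells
______X__
_______X_
__X______
____X____
____X____
Population at generation 2: 5

Answer: 5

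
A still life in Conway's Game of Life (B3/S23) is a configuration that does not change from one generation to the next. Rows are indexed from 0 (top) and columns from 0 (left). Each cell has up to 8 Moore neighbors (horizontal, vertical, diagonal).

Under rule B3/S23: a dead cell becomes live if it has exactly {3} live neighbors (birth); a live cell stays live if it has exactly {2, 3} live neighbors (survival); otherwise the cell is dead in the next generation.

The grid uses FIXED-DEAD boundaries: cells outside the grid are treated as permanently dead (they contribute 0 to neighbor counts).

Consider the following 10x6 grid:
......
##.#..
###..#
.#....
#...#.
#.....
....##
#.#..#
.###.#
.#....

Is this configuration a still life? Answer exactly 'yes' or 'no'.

Compute generation 1 and compare to generation 0 (given above):
Generation 1:
......
#.....
......
..#...
##....
....##
.#..##
..#..#
#..##.
.#....
Cell (1,1) differs: gen0=1 vs gen1=0 -> NOT a still life.

Answer: no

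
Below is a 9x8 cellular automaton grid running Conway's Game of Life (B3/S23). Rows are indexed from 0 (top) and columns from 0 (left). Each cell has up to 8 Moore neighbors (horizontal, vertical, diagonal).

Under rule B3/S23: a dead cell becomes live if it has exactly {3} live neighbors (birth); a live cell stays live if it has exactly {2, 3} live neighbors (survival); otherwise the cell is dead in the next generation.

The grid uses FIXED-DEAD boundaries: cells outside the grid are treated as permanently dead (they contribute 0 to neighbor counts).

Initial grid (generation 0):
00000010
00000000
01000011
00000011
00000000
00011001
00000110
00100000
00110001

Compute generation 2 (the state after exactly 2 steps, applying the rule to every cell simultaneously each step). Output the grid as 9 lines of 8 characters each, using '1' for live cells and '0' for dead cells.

Simulating step by step:
Generation 0 (given above): 15 live cells
Generation 1: 20 live cells
00000000
00000011
00000011
00000011
00000011
00001110
00011110
00110010
00110000
Generation 2: 10 live cells
(generation 2 grid is the final answer)

Answer: 00000000
00000011
00000100
00000100
00000000
00010000
00100001
00000010
00110000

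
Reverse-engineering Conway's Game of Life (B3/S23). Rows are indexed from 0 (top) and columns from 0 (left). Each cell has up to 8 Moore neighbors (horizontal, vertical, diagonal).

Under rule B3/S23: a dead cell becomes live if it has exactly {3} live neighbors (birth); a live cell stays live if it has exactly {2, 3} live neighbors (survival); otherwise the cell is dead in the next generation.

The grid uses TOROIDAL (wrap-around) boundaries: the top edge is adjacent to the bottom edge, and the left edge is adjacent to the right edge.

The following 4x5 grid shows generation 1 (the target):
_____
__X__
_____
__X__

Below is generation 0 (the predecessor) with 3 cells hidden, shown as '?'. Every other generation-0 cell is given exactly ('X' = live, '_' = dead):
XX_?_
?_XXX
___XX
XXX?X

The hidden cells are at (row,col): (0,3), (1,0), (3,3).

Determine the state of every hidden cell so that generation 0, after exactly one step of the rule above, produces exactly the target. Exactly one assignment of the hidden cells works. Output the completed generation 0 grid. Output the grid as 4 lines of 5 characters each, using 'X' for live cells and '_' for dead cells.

Hidden generation-0 cells (in order): (0,3), (1,0), (3,3).
A hidden cell only influences target cells in its own 3x3 neighborhood. Try each of the 2^3 = 8 assignments, step the completed generation 0 forward once under B3/S23, and compare with the target:
  (0,3)=_ (1,0)=_ (3,3)=_ -> step gives (1,1)='X' but target has '_' -> reject
  (0,3)=_ (1,0)=_ (3,3)=X -> step gives (1,1)='X' but target has '_' -> reject
  (0,3)=_ (1,0)=X (3,3)=_ -> step reproduces the target at every cell -> ACCEPT
  (0,3)=_ (1,0)=X (3,3)=X -> step gives (3,2)='_' but target has 'X' -> reject
  (0,3)=X (1,0)=_ (3,3)=_ -> step gives (1,1)='X' but target has '_' -> reject
  (0,3)=X (1,0)=_ (3,3)=X -> step gives (1,1)='X' but target has '_' -> reject
  (0,3)=X (1,0)=X (3,3)=_ -> step gives (1,2)='_' but target has 'X' -> reject
  (0,3)=X (1,0)=X (3,3)=X -> step gives (1,2)='_' but target has 'X' -> reject
Unique solution: (0,3)=dead, (1,0)=live, (3,3)=dead.
Check: live-neighbor counts of every cell in the completed generation 0:
66556
44345
65566
54344
Applying B3/S23 to generation 0 with these counts gives:
_____
__X__
_____
__X__
which matches the target exactly.

Answer: XX___
X_XXX
___XX
XXX_X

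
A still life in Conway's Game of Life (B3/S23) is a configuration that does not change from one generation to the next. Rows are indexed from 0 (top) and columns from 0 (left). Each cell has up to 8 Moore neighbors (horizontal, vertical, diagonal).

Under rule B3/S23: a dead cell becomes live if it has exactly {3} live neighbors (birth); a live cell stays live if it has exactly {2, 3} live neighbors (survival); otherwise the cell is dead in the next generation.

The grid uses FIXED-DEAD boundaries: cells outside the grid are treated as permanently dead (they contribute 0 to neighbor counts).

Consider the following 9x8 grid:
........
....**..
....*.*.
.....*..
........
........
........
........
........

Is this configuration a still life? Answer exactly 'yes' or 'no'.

Compute generation 1 and compare to generation 0 (given above):
Generation 1:
........
....**..
....*.*.
.....*..
........
........
........
........
........
The grids are IDENTICAL -> still life.

Answer: yes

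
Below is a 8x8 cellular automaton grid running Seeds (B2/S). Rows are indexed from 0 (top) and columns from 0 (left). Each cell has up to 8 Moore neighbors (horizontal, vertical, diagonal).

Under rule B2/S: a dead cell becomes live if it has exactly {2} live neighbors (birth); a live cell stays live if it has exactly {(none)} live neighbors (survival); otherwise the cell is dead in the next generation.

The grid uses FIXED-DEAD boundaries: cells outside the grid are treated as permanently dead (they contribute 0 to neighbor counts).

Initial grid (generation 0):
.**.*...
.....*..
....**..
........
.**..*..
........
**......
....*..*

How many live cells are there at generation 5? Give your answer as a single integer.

Simulating step by step:
Generation 0 (given above): 13 live cells
Generation 1: 12 live cells
...*.*..
.**...*.
......*.
.***..*.
........
........
........
**......
Generation 2: 13 live cells
.*..*.*.
...**..*
*.......
.....*.*
.*.*....
........
**......
........
Generation 3: 19 live cells
..*....*
***...*.
...*.*.*
***.*.*.
..*.*.*.
........
........
**......
Generation 4: 11 live cells
*..*..*.
....**..
........
........
*......*
...*.*..
**......
........
Generation 5: 13 live cells
........
...*..*.
....**..
........
....*.*.
..*.*.*.
..*.*...
**......
Population at generation 5: 13

Answer: 13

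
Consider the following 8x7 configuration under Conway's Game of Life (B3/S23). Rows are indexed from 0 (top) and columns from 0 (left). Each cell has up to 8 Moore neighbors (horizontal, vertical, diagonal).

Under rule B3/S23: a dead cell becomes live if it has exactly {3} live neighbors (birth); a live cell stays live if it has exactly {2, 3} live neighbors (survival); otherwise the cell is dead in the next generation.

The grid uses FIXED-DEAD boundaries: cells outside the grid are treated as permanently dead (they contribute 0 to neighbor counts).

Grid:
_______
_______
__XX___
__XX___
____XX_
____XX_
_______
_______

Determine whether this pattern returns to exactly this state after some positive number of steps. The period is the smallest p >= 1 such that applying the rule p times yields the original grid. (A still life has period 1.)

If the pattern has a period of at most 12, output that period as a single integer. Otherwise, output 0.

Simulating and comparing each generation to the original:
Gen 0 (original, given above): 8 live cells
Gen 1: 6 live cells, differs from original
Gen 2: 8 live cells, MATCHES original -> period = 2

Answer: 2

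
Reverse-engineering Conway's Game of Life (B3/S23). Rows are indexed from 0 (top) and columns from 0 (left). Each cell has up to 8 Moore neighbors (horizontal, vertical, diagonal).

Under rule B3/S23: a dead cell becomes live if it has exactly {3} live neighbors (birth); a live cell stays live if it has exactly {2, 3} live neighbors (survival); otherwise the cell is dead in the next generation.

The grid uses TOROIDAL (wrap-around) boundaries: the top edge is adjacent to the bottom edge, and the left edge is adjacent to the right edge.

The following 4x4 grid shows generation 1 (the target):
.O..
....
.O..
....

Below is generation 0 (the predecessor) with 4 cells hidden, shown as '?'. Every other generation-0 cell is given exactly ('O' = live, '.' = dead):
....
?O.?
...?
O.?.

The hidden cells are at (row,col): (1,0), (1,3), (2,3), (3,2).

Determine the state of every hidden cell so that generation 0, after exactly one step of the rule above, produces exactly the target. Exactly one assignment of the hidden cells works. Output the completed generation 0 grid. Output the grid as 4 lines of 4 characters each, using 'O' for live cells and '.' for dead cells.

Hidden generation-0 cells (in order): (1,0), (1,3), (2,3), (3,2).
A hidden cell only influences target cells in its own 3x3 neighborhood. Try each of the 2^4 = 16 assignments, step the completed generation 0 forward once under B3/S23, and compare with the target:
  (1,0)=. (1,3)=. (2,3)=. (3,2)=. -> step gives (0,1)='.' but target has 'O' -> reject
  (1,0)=. (1,3)=. (2,3)=. (3,2)=O -> step reproduces the target at every cell -> ACCEPT
  (1,0)=. (1,3)=. (2,3)=O (3,2)=. -> step gives (0,1)='.' but target has 'O' -> reject
  (1,0)=. (1,3)=. (2,3)=O (3,2)=O -> step gives (2,0)='O' but target has '.' -> reject
  (1,0)=. (1,3)=O (2,3)=. (3,2)=. -> step gives (0,0)='O' but target has '.' -> reject
  (1,0)=. (1,3)=O (2,3)=. (3,2)=O -> step gives (0,0)='O' but target has '.' -> reject
  (1,0)=. (1,3)=O (2,3)=O (3,2)=. -> step gives (0,0)='O' but target has '.' -> reject
  (1,0)=. (1,3)=O (2,3)=O (3,2)=O -> step gives (0,0)='O' but target has '.' -> reject
  (1,0)=O (1,3)=. (2,3)=. (3,2)=. -> step gives (0,0)='O' but target has '.' -> reject
  (1,0)=O (1,3)=. (2,3)=. (3,2)=O -> step gives (0,0)='O' but target has '.' -> reject
  (1,0)=O (1,3)=. (2,3)=O (3,2)=. -> step gives (0,0)='O' but target has '.' -> reject
  (1,0)=O (1,3)=. (2,3)=O (3,2)=O -> step gives (0,0)='O' but target has '.' -> reject
  (1,0)=O (1,3)=O (2,3)=. (3,2)=. -> step gives (0,3)='O' but target has '.' -> reject
  (1,0)=O (1,3)=O (2,3)=. (3,2)=O -> step gives (0,1)='.' but target has 'O' -> reject
  (1,0)=O (1,3)=O (2,3)=O (3,2)=. -> step gives (0,3)='O' but target has '.' -> reject
  (1,0)=O (1,3)=O (2,3)=O (3,2)=O -> step gives (0,1)='.' but target has 'O' -> reject
Unique solution: (1,0)=dead, (1,3)=dead, (2,3)=dead, (3,2)=live.
Check: live-neighbor counts of every cell in the completed generation 0:
2322
1010
2322
0202
Applying B3/S23 to generation 0 with these counts gives:
.O..
....
.O..
....
which matches the target exactly.

Answer: ....
.O..
....
O.O.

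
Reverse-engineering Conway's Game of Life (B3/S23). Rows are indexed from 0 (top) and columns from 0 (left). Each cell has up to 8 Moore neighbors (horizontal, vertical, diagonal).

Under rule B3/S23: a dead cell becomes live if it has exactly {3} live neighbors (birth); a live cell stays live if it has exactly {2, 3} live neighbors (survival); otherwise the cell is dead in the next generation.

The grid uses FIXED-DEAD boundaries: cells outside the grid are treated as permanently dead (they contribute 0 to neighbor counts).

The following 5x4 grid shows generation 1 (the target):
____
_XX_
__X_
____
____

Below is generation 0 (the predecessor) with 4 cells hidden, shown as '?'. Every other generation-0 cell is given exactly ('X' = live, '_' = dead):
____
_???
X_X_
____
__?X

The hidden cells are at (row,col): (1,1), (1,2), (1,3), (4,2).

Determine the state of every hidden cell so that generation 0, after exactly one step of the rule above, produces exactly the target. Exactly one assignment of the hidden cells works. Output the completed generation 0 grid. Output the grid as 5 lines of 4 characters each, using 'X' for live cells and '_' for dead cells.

Answer: ____
_XX_
X_X_
____
___X

Derivation:
Hidden generation-0 cells (in order): (1,1), (1,2), (1,3), (4,2).
A hidden cell only influences target cells in its own 3x3 neighborhood. Try each of the 2^4 = 16 assignments, step the completed generation 0 forward once under B3/S23, and compare with the target:
  (1,1)=_ (1,2)=_ (1,3)=_ (4,2)=_ -> step gives (1,1)='_' but target has 'X' -> reject
  (1,1)=_ (1,2)=_ (1,3)=_ (4,2)=X -> step gives (1,1)='_' but target has 'X' -> reject
  (1,1)=_ (1,2)=_ (1,3)=X (4,2)=_ -> step gives (1,1)='_' but target has 'X' -> reject
  (1,1)=_ (1,2)=_ (1,3)=X (4,2)=X -> step gives (1,1)='_' but target has 'X' -> reject
  (1,1)=_ (1,2)=X (1,3)=_ (4,2)=_ -> step gives (1,2)='_' but target has 'X' -> reject
  (1,1)=_ (1,2)=X (1,3)=_ (4,2)=X -> step gives (1,2)='_' but target has 'X' -> reject
  (1,1)=_ (1,2)=X (1,3)=X (4,2)=_ -> step gives (1,3)='X' but target has '_' -> reject
  (1,1)=_ (1,2)=X (1,3)=X (4,2)=X -> step gives (1,3)='X' but target has '_' -> reject
  (1,1)=X (1,2)=_ (1,3)=_ (4,2)=_ -> step gives (1,2)='_' but target has 'X' -> reject
  (1,1)=X (1,2)=_ (1,3)=_ (4,2)=X -> step gives (1,2)='_' but target has 'X' -> reject
  (1,1)=X (1,2)=_ (1,3)=X (4,2)=_ -> step gives (2,1)='X' but target has '_' -> reject
  (1,1)=X (1,2)=_ (1,3)=X (4,2)=X -> step gives (2,1)='X' but target has '_' -> reject
  (1,1)=X (1,2)=X (1,3)=_ (4,2)=_ -> step reproduces the target at every cell -> ACCEPT
  (1,1)=X (1,2)=X (1,3)=_ (4,2)=X -> step gives (3,1)='X' but target has '_' -> reject
  (1,1)=X (1,2)=X (1,3)=X (4,2)=_ -> step gives (0,2)='X' but target has '_' -> reject
  (1,1)=X (1,2)=X (1,3)=X (4,2)=X -> step gives (0,2)='X' but target has '_' -> reject
Unique solution: (1,1)=live, (1,2)=live, (1,3)=dead, (4,2)=dead.
Check: live-neighbor counts of every cell in the completed generation 0:
1221
2322
1422
1222
0010
Applying B3/S23 to generation 0 with these counts gives:
____
_XX_
__X_
____
____
which matches the target exactly.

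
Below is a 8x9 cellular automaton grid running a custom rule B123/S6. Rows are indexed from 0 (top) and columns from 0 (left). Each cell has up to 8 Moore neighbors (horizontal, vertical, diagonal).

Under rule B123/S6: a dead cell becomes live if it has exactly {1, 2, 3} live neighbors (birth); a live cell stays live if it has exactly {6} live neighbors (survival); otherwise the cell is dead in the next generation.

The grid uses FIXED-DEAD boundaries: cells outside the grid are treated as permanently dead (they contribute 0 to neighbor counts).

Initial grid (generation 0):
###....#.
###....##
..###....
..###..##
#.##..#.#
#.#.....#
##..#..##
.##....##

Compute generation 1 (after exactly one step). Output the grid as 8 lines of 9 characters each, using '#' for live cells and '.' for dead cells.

Answer: ...#..#.#
.#..###..
#..#.##..
#....##..
....##...
....###..
...#.##..
#..####..

Derivation:
Simulating step by step:
Generation 0 (given above): 34 live cells
Generation 1: 27 live cells
(generation 1 grid is the final answer)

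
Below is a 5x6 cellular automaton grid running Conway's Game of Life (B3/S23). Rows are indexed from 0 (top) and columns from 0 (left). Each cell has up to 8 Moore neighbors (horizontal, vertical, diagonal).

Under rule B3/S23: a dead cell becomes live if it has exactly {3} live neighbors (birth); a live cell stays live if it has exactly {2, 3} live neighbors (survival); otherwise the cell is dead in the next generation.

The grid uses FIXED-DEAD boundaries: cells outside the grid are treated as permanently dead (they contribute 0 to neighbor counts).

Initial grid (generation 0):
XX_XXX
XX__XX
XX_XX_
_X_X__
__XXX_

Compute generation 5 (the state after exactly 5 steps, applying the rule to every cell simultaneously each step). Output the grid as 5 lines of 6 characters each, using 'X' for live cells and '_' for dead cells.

Simulating step by step:
Generation 0 (given above): 18 live cells
Generation 1: 12 live cells
XXXX_X
______
___X_X
XX____
__XXX_
Generation 2: 8 live cells
_XX___
_X_X__
______
_X____
_XXX__
Generation 3: 7 live cells
_XX___
_X____
__X___
_X____
_XX___
Generation 4: 8 live cells
_XX___
_X____
_XX___
_X____
_XX___
Generation 5: 9 live cells
(generation 5 grid is the final answer)

Answer: _XX___
X_____
XXX___
X_____
_XX___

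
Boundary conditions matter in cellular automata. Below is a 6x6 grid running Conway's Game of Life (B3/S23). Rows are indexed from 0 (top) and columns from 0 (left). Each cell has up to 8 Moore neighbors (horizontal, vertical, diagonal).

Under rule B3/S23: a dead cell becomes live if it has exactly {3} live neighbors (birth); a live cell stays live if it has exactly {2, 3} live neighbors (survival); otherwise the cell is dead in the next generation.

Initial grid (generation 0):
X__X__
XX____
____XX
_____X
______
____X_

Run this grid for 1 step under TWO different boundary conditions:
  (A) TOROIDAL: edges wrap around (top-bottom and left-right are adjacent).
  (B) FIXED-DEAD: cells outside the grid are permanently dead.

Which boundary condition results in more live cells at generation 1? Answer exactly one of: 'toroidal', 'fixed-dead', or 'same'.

Under TOROIDAL boundary, generation 1:
XX___X
XX__X_
____XX
____XX
______
______
Population = 10

Under FIXED-DEAD boundary, generation 1:
XX____
XX__X_
____XX
____XX
______
______
Population = 9

Comparison: toroidal=10, fixed-dead=9 -> toroidal

Answer: toroidal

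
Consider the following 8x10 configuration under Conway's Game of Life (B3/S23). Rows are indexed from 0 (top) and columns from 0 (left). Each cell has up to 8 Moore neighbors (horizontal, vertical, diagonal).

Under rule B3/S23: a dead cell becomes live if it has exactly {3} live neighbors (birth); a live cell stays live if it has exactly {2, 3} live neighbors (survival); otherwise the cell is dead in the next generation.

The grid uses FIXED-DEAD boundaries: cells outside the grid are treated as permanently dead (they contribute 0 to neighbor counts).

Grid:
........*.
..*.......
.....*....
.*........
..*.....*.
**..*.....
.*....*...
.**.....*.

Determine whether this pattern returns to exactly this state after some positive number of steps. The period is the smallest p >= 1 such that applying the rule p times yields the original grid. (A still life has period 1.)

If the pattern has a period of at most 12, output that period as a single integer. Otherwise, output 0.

Simulating and comparing each generation to the original:
Gen 0 (original, given above): 14 live cells
Gen 1: 7 live cells, differs from original
Gen 2: 5 live cells, differs from original
Gen 3: 2 live cells, differs from original
Gen 4: 0 live cells, differs from original
Gen 5: 0 live cells, differs from original
Gen 6: 0 live cells, differs from original
Gen 7: 0 live cells, differs from original
Gen 8: 0 live cells, differs from original
Gen 9: 0 live cells, differs from original
Gen 10: 0 live cells, differs from original
Gen 11: 0 live cells, differs from original
Gen 12: 0 live cells, differs from original
No period found within 12 steps.

Answer: 0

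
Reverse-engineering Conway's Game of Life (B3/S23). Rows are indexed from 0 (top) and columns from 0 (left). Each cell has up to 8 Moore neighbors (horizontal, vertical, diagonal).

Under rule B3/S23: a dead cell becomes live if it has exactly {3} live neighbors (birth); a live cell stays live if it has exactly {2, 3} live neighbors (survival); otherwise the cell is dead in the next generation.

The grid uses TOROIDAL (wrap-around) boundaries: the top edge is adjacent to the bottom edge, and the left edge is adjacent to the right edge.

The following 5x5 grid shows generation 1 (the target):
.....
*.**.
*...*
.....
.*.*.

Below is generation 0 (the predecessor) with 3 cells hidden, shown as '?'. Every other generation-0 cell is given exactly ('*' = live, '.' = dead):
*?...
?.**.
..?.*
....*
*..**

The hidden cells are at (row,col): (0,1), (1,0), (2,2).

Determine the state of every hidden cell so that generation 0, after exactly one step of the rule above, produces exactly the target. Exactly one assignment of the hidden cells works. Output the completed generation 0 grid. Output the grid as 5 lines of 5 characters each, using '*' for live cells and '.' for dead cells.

Hidden generation-0 cells (in order): (0,1), (1,0), (2,2).
A hidden cell only influences target cells in its own 3x3 neighborhood. Try each of the 2^3 = 8 assignments, step the completed generation 0 forward once under B3/S23, and compare with the target:
  (0,1)=. (1,0)=. (2,2)=. -> step gives (0,0)='*' but target has '.' -> reject
  (0,1)=. (1,0)=. (2,2)=* -> step gives (0,0)='*' but target has '.' -> reject
  (0,1)=. (1,0)=* (2,2)=. -> step gives (0,0)='*' but target has '.' -> reject
  (0,1)=. (1,0)=* (2,2)=* -> step gives (0,0)='*' but target has '.' -> reject
  (0,1)=* (1,0)=. (2,2)=. -> step gives (0,0)='*' but target has '.' -> reject
  (0,1)=* (1,0)=. (2,2)=* -> step gives (0,0)='*' but target has '.' -> reject
  (0,1)=* (1,0)=* (2,2)=. -> step reproduces the target at every cell -> ACCEPT
  (0,1)=* (1,0)=* (2,2)=* -> step gives (2,1)='*' but target has '.' -> reject
Unique solution: (0,1)=live, (1,0)=live, (2,2)=dead.
Check: live-neighbor counts of every cell in the completed generation 0:
44446
34224
32243
41144
43224
Applying B3/S23 to generation 0 with these counts gives:
.....
*.**.
*...*
.....
.*.*.
which matches the target exactly.

Answer: **...
*.**.
....*
....*
*..**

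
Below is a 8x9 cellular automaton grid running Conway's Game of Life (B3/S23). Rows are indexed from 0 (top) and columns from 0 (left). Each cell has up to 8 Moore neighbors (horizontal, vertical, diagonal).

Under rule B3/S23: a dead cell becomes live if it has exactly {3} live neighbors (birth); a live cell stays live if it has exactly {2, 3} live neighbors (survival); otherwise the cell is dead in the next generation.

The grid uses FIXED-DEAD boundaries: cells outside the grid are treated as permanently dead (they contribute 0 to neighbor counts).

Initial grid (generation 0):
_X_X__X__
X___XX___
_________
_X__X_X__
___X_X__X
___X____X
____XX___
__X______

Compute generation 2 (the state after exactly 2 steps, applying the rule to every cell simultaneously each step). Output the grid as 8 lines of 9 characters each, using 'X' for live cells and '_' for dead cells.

Simulating step by step:
Generation 0 (given above): 17 live cells
Generation 1: 15 live cells
____XX___
____XX___
____X____
____XX___
__XX_X_X_
___X_X___
___XX____
_________
Generation 2: 13 live cells
(generation 2 grid is the final answer)

Answer: ____XX___
___X_____
___X_____
_____XX__
__XX_X___
_____XX__
___XX____
_________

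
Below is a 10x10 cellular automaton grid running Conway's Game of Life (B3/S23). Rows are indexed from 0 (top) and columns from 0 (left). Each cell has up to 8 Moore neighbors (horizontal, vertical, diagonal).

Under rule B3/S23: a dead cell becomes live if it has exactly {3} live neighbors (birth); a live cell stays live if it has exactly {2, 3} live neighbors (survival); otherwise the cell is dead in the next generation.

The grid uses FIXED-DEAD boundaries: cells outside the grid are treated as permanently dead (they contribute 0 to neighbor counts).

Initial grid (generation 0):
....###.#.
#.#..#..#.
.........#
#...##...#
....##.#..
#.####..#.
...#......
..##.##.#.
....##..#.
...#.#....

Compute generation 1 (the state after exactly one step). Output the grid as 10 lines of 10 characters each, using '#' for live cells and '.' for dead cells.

Simulating step by step:
Generation 0 (given above): 33 live cells
Generation 1: 35 live cells
(generation 1 grid is the final answer)

Answer: ....####..
....######
.#..##..##
....###.#.
.#......#.
..#..##...
.#....##..
..##.###..
..#....#..
.....#....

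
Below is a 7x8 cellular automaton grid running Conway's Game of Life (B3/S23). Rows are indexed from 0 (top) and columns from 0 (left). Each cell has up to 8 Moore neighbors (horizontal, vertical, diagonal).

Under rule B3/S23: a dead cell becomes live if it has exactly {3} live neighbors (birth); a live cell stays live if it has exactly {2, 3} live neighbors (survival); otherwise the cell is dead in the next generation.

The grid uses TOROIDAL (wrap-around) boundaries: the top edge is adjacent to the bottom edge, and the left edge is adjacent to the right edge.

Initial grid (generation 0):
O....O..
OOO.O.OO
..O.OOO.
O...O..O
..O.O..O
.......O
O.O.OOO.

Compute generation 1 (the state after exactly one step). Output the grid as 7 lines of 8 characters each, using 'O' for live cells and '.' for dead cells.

Simulating step by step:
Generation 0 (given above): 24 live cells
Generation 1: 22 live cells
(generation 1 grid is the final answer)

Answer: ..O.....
O.O.O...
..O.O...
OO..O..O
...O..OO
OO..O..O
OO..OOO.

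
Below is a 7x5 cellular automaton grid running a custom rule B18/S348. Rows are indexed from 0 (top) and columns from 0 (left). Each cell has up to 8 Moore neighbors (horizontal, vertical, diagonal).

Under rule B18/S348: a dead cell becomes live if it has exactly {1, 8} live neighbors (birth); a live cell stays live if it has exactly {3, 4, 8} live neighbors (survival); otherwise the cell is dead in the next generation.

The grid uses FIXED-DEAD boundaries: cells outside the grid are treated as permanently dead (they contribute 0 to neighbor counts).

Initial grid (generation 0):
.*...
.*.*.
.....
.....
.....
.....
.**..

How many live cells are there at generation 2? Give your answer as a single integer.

Simulating step by step:
Generation 0 (given above): 5 live cells
Generation 1: 11 live cells
...**
....*
**.**
.....
.....
*..*.
*..*.
Generation 2: 7 live cells
..*..
....*
.....
.....
*****
.....
.....
Population at generation 2: 7

Answer: 7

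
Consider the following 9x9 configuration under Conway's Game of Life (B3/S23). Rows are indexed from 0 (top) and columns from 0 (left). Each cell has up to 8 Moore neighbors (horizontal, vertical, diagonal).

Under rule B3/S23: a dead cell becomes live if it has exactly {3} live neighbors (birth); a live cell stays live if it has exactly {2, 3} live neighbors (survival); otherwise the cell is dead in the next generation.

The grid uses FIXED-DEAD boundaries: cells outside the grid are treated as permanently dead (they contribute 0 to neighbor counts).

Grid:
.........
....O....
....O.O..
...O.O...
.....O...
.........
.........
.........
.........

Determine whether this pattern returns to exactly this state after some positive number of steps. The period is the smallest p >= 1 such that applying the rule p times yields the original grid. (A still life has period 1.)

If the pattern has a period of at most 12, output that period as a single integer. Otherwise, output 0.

Simulating and comparing each generation to the original:
Gen 0 (original, given above): 6 live cells
Gen 1: 6 live cells, differs from original
Gen 2: 6 live cells, MATCHES original -> period = 2

Answer: 2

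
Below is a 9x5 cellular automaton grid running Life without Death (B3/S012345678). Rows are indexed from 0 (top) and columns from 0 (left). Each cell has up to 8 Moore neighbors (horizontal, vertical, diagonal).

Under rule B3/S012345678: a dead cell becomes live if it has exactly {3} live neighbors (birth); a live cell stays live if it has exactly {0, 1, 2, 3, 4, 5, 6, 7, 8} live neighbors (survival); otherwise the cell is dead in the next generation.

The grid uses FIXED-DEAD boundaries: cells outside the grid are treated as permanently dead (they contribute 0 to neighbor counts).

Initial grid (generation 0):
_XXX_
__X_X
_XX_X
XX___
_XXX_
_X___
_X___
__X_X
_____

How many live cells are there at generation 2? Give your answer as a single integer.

Answer: 26

Derivation:
Simulating step by step:
Generation 0 (given above): 17 live cells
Generation 1: 20 live cells
_XXX_
__X_X
XXX_X
XX___
_XXX_
XX___
_XX__
__X_X
_____
Generation 2: 26 live cells
_XXX_
X_X_X
XXX_X
XX___
_XXX_
XX_X_
XXXX_
_XXXX
_____
Population at generation 2: 26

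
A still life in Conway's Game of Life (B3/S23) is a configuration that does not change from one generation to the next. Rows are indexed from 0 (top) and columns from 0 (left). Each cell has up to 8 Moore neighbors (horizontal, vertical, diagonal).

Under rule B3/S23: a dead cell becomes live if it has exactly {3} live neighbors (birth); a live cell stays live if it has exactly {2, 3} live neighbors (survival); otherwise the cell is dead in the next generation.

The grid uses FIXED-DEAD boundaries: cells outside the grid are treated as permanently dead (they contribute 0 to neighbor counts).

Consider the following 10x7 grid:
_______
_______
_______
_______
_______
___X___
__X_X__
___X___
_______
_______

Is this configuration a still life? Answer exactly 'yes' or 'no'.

Compute generation 1 and compare to generation 0 (given above):
Generation 1:
_______
_______
_______
_______
_______
___X___
__X_X__
___X___
_______
_______
The grids are IDENTICAL -> still life.

Answer: yes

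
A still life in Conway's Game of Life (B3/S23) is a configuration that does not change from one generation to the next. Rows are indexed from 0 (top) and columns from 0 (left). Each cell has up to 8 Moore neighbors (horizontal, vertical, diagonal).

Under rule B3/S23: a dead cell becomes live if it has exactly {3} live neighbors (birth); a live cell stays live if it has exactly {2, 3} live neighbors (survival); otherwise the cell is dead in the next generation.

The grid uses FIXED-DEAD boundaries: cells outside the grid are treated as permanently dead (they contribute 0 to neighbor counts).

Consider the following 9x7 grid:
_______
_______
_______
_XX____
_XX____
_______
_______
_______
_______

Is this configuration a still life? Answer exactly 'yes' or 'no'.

Answer: yes

Derivation:
Compute generation 1 and compare to generation 0 (given above):
Generation 1:
_______
_______
_______
_XX____
_XX____
_______
_______
_______
_______
The grids are IDENTICAL -> still life.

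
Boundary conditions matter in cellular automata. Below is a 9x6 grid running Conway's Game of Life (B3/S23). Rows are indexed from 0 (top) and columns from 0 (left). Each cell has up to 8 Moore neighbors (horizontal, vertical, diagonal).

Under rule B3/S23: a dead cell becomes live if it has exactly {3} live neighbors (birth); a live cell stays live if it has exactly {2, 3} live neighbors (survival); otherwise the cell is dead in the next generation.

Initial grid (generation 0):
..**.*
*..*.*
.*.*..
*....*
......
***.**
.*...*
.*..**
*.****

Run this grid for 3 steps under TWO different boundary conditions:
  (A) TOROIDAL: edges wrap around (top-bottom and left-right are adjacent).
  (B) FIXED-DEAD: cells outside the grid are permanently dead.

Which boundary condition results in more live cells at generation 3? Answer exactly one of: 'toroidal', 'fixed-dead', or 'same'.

Under TOROIDAL boundary, generation 3:
**....
**...*
..*...
.*.***
**.**.
......
*****.
......
......
Population = 19

Under FIXED-DEAD boundary, generation 3:
..**..
*..*..
*.*...
*.***.
*.****
***..*
.....*
*...*.
*.**..
Population = 25

Comparison: toroidal=19, fixed-dead=25 -> fixed-dead

Answer: fixed-dead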